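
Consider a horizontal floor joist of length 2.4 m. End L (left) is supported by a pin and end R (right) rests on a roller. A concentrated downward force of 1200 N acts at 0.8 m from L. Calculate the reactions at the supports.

ΣM about L: R_y·2.4 − 1200·0.8 = 0 → R_y = 960/2.4 = 400.0 N.
ΣF_y = 0: L_y + 400 − 1200 = 0 → L_y = 800.0 N.
ΣF_x = 0: no horizontal applied forces, so L_x = 0.

L_x = 0, L_y = 800.0 N, R_y = 400.0 N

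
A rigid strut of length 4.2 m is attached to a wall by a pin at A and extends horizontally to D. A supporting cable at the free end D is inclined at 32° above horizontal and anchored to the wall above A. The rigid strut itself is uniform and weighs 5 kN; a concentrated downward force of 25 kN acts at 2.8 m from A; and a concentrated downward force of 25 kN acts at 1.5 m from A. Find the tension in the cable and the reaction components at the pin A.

T = 53.02 kN, A_x = 44.96 kN, A_y = 26.90 kN

ΣM about A: T·sin32°·4.2 − 5·2.1 − 25·2.8 − 25·1.5 = 0 → T = 118/(4.2·0.529919) = 53.018 ≈ 53.02 kN.
ΣF_x = 0: A_x − T·cos32° = 0 → A_x = 53.018 × 0.848048 = 44.96 kN.
ΣF_y = 0: A_y + T·sin32° − 5 − 25 − 25 = 0 → A_y = 55 − 53.018 × 0.529919 = 26.90 kN.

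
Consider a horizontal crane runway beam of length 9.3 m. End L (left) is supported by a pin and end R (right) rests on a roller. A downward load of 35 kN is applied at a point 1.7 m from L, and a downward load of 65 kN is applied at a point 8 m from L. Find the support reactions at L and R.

L_x = 0, L_y = 37.69 kN, R_y = 62.31 kN

ΣM about L: R_y·9.3 − 35·1.7 − 65·8 = 0 → R_y = 579.5/9.3 = 62.3118 ≈ 62.31 kN.
ΣF_y = 0: L_y + 62.3118 − 35 − 65 = 0 → L_y = 37.69 kN.
ΣF_x = 0: no horizontal applied forces, so L_x = 0.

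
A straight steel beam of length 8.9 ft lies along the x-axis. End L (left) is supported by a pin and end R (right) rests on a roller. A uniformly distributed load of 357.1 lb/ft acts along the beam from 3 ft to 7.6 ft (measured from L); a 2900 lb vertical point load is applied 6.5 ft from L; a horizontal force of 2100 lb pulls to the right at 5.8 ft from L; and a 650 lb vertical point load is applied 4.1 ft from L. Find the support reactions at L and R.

L_x = -2100 lb, L_y = 1797 lb, R_y = 3396 lb

Resultant of the distributed load: 357.1 × 4.6 = 1642.66 lb at 5.3 ft from L.
Moments about L: R_y·8.9 − (357.1·4.6)·5.3 − 2900·6.5 − 650·4.1 = 0 → R_y = 30221.098/8.9 = 3395.63 ≈ 3396 lb.
ΣF_y = 0: L_y + 3395.63 − 357.1·4.6 − 2900 − 650 = 0 → L_y = 1797 lb.
ΣF_x = 0: L_x + 2100 = 0 → L_x = -2100 lb.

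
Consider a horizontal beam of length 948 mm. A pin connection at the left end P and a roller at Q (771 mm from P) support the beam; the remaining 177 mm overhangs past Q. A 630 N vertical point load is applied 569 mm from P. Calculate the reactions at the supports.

P_x = 0, P_y = 165.1 N, Q_y = 464.9 N

Moments about P: Q_y·771 − 630·569 = 0 → Q_y = 358470/771 = 464.942 ≈ 464.9 N.
ΣF_y = 0: P_y + 464.942 − 630 = 0 → P_y = 165.1 N.
ΣF_x = 0: no horizontal applied forces, so P_x = 0.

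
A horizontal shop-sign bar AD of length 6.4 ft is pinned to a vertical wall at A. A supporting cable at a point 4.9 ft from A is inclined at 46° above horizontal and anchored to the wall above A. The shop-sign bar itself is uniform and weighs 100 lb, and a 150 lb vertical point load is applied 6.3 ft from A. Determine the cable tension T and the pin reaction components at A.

T = 358.9 lb, A_x = 249.3 lb, A_y = -8.163 lb

ΣM about A: T·sin46°·4.9 − 100·3.2 − 150·6.3 = 0 → T = 1265/(4.9·0.71934) = 358.889 ≈ 358.9 lb.
ΣF_x = 0: A_x − T·cos46° = 0 → A_x = 358.889 × 0.694658 = 249.3 lb.
ΣF_y = 0: A_y + T·sin46° − 100 − 150 = 0 → A_y = 250 − 358.889 × 0.71934 = -8.163 lb.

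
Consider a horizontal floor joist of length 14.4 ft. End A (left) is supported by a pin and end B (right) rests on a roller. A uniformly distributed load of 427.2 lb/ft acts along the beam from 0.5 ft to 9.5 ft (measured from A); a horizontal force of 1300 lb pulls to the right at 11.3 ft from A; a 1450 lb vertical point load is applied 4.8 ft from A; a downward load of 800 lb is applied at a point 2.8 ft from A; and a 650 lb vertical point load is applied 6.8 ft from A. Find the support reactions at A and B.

A_x = -1300 lb, A_y = 4464 lb, B_y = 2281 lb

Resultant of the distributed load: 427.2 × 9 = 3844.8 lb at 5 ft from A.
ΣM about A: B_y·14.4 − (427.2·9)·5 − 1450·4.8 − 800·2.8 − 650·6.8 = 0 → B_y = 32844/14.4 = 2280.83 ≈ 2281 lb.
ΣF_y = 0: A_y + 2280.83 − 427.2·9 − 1450 − 800 − 650 = 0 → A_y = 4464 lb.
ΣF_x = 0: A_x + 1300 = 0 → A_x = -1300 lb.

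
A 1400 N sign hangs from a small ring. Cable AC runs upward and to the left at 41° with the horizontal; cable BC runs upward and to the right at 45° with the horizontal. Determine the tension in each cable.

T_AC = 992.4 N, T_BC = 1059 N

ΣF_x = 0: −T_AC·cos41° + T_BC·cos45° = 0 → T_BC = 1.06732·T_AC.
ΣF_y = 0: T_AC·sin41° + T_BC·sin45° = 1400.
Substitute: T_AC·(0.656059 + 1.06732·0.707107) = 1400 → T_AC = 992.367 ≈ 992.4 N.
Then T_BC = 1.06732 × 992.367 = 1059 N.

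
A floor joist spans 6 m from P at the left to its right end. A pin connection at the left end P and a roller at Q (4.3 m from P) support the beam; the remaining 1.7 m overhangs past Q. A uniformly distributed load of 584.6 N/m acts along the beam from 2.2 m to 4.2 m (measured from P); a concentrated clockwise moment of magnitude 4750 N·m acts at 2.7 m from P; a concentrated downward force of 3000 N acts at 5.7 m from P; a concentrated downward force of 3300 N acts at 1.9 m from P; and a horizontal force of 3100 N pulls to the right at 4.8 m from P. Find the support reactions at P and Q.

P_x = -3100 N, P_y = 59.56 N, Q_y = 7410 N

Resultant of the distributed load: 584.6 × 2 = 1169.2 N at 3.2 m from P.
Moments about P: Q_y·4.3 − (584.6·2)·3.2 − 4750 − 3000·5.7 − 3300·1.9 = 0 → Q_y = 31861.44/4.3 = 7409.64 ≈ 7410 N.
ΣF_y = 0: P_y + 7409.64 − 584.6·2 − 3000 − 3300 = 0 → P_y = 59.56 N.
ΣF_x = 0: P_x + 3100 = 0 → P_x = -3100 N.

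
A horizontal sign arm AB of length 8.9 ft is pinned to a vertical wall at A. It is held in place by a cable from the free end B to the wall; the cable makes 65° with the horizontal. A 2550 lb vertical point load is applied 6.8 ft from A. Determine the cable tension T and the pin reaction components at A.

T = 2150 lb, A_x = 908.5 lb, A_y = 601.7 lb

ΣM about A: T·sin65°·8.9 − 2550·6.8 = 0 → T = 17340/(8.9·0.906308) = 2149.73 ≈ 2150 lb.
ΣF_x = 0: A_x − T·cos65° = 0 → A_x = 2149.73 × 0.422618 = 908.5 lb.
ΣF_y = 0: A_y + T·sin65° − 2550 = 0 → A_y = 2550 − 2149.73 × 0.906308 = 601.7 lb.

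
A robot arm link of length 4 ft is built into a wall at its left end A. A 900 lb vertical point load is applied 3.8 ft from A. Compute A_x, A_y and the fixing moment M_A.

ΣF_x = 0: A_x = 0.
ΣF_y = 0: A_y − 900 = 0 → A_y = 900.0 lb.
ΣM about A: M_A − 900·3.8 = 0 → M_A = 3420 lb·ft.

A_x = 0, A_y = 900.0 lb, M_A = 3420 lb·ft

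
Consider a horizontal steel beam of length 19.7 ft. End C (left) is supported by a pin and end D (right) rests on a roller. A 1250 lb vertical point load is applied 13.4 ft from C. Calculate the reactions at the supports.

Moments about C: D_y·19.7 − 1250·13.4 = 0 → D_y = 16750/19.7 = 850.254 ≈ 850.3 lb.
ΣF_y = 0: C_y + 850.254 − 1250 = 0 → C_y = 399.7 lb.
ΣF_x = 0: no horizontal applied forces, so C_x = 0.

C_x = 0, C_y = 399.7 lb, D_y = 850.3 lb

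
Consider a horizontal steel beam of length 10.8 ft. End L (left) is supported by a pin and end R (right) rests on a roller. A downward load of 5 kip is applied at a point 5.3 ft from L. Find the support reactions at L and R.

Moments about L: R_y·10.8 − 5·5.3 = 0 → R_y = 26.5/10.8 = 2.4537 ≈ 2.454 kip.
ΣF_y = 0: L_y + 2.4537 − 5 = 0 → L_y = 2.546 kip.
ΣF_x = 0: no horizontal applied forces, so L_x = 0.

L_x = 0, L_y = 2.546 kip, R_y = 2.454 kip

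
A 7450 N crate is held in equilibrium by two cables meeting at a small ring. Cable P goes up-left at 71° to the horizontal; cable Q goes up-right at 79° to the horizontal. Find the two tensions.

ΣF_x = 0: −T_P·cos71° + T_Q·cos79° = 0 → T_Q = 1.70625·T_P.
ΣF_y = 0: T_P·sin71° + T_Q·sin79° = 7450.
Substitute: T_P·(0.945519 + 1.70625·0.981627) = 7450 → T_P = 2843.06 ≈ 2843 N.
Then T_Q = 1.70625 × 2843.06 = 4851 N.

T_P = 2843 N, T_Q = 4851 N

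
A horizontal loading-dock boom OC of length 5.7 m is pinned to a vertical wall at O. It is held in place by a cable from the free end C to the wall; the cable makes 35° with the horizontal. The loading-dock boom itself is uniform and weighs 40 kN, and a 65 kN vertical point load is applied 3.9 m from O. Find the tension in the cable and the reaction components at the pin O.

T = 112.4 kN, O_x = 92.08 kN, O_y = 40.53 kN

ΣM about O: T·sin35°·5.7 − 40·2.85 − 65·3.9 = 0 → T = 367.5/(5.7·0.573576) = 112.407 ≈ 112.4 kN.
ΣF_x = 0: O_x − T·cos35° = 0 → O_x = 112.407 × 0.819152 = 92.08 kN.
ΣF_y = 0: O_y + T·sin35° − 40 − 65 = 0 → O_y = 105 − 112.407 × 0.573576 = 40.53 kN.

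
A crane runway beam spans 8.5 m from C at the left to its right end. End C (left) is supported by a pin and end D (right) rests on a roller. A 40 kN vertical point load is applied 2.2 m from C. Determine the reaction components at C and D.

C_x = 0, C_y = 29.65 kN, D_y = 10.35 kN

Moments about C: D_y·8.5 − 40·2.2 = 0 → D_y = 88/8.5 = 10.3529 ≈ 10.35 kN.
ΣF_y = 0: C_y + 10.3529 − 40 = 0 → C_y = 29.65 kN.
ΣF_x = 0: no horizontal applied forces, so C_x = 0.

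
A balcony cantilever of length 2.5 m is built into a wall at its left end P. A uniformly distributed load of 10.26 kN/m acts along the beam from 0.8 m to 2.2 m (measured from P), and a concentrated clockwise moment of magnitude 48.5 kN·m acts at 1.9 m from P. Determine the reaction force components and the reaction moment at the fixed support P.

Resultant of the distributed load: 10.26 × 1.4 = 14.364 kN at 1.5 m from P.
ΣF_x = 0: P_x = 0.
ΣF_y = 0: P_y − 10.26·1.4 = 0 → P_y = 14.36 kN.
ΣM about P: M_P − (10.26·1.4)·1.5 − 48.5 = 0 → M_P = 70.05 kN·m.

P_x = 0, P_y = 14.36 kN, M_P = 70.05 kN·m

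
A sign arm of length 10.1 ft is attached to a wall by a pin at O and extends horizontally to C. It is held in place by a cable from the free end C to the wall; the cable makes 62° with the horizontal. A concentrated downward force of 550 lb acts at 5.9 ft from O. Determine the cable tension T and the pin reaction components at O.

T = 363.9 lb, O_x = 170.8 lb, O_y = 228.7 lb

ΣM about O: T·sin62°·10.1 − 550·5.9 = 0 → T = 3245/(10.1·0.882948) = 363.88 ≈ 363.9 lb.
ΣF_x = 0: O_x − T·cos62° = 0 → O_x = 363.88 × 0.469472 = 170.8 lb.
ΣF_y = 0: O_y + T·sin62° − 550 = 0 → O_y = 550 − 363.88 × 0.882948 = 228.7 lb.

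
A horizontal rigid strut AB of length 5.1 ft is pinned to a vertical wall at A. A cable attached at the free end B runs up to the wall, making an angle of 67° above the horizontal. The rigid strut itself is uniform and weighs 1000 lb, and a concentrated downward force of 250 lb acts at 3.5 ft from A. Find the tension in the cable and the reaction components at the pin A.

ΣM about A: T·sin67°·5.1 − 1000·2.55 − 250·3.5 = 0 → T = 3425/(5.1·0.920505) = 729.565 ≈ 729.6 lb.
ΣF_x = 0: A_x − T·cos67° = 0 → A_x = 729.565 × 0.390731 = 285.1 lb.
ΣF_y = 0: A_y + T·sin67° − 1000 − 250 = 0 → A_y = 1250 − 729.565 × 0.920505 = 578.4 lb.

T = 729.6 lb, A_x = 285.1 lb, A_y = 578.4 lb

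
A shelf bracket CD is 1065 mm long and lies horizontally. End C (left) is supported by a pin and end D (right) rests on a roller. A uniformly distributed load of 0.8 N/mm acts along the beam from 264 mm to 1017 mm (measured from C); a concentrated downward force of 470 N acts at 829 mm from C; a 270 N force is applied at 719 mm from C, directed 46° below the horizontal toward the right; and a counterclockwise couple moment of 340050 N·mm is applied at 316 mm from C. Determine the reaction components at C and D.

C_x = -187.6 N, C_y = 726.7 N, D_y = 540.0 N

Resultant of the distributed load: 0.8 × 753 = 602.4 N at 640.5 mm from C.
ΣM about C: D_y·1065 − (0.8·753)·640.5 − 470·829 − 270·sin46°·719 + 340050 = 0 → D_y = 575063/1065 = 539.965 ≈ 540.0 N.
ΣF_y = 0: C_y + 539.965 − 0.8·753 − 470 − 270·sin46° = 0 → C_y = 726.7 N.
ΣF_x = 0: C_x + 270·cos46° = 0 → C_x = -187.6 N.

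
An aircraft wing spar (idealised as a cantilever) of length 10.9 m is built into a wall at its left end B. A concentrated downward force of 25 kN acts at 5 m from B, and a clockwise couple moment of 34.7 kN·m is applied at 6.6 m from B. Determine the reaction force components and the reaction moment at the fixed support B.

B_x = 0, B_y = 25.00 kN, M_B = 159.7 kN·m

ΣF_x = 0: B_x = 0.
ΣF_y = 0: B_y − 25 = 0 → B_y = 25.00 kN.
ΣM about B: M_B − 25·5 − 34.7 = 0 → M_B = 159.7 kN·m.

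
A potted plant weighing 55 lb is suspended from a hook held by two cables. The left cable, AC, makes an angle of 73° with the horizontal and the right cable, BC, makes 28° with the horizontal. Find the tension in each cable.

T_AC = 49.47 lb, T_BC = 16.38 lb

ΣF_x = 0: −T_AC·cos73° + T_BC·cos28° = 0 → T_BC = 0.331131·T_AC.
ΣF_y = 0: T_AC·sin73° + T_BC·sin28° = 55.
Substitute: T_AC·(0.956305 + 0.331131·0.469472) = 55 → T_AC = 49.471 ≈ 49.47 lb.
Then T_BC = 0.331131 × 49.471 = 16.38 lb.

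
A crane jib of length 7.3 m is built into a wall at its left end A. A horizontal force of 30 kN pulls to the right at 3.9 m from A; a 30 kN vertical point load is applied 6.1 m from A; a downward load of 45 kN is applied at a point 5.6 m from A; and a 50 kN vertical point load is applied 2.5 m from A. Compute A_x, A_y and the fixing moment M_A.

ΣF_x = 0: A_x + 30 = 0 → A_x = -30.00 kN.
ΣF_y = 0: A_y − 30 − 45 − 50 = 0 → A_y = 125.0 kN.
ΣM about A: M_A − 30·6.1 − 45·5.6 − 50·2.5 = 0 → M_A = 560.0 kN·m.

A_x = -30.00 kN, A_y = 125.0 kN, M_A = 560.0 kN·m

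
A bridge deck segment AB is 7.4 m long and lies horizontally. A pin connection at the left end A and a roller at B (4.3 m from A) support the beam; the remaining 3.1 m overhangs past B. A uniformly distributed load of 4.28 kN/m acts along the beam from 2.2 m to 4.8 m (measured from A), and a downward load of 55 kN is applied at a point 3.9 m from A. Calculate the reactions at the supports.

Resultant of the distributed load: 4.28 × 2.6 = 11.128 kN at 3.5 m from A.
ΣM about A: B_y·4.3 − (4.28·2.6)·3.5 − 55·3.9 = 0 → B_y = 253.448/4.3 = 58.9414 ≈ 58.94 kN.
ΣF_y = 0: A_y + 58.9414 − 4.28·2.6 − 55 = 0 → A_y = 7.187 kN.
ΣF_x = 0: no horizontal applied forces, so A_x = 0.

A_x = 0, A_y = 7.187 kN, B_y = 58.94 kN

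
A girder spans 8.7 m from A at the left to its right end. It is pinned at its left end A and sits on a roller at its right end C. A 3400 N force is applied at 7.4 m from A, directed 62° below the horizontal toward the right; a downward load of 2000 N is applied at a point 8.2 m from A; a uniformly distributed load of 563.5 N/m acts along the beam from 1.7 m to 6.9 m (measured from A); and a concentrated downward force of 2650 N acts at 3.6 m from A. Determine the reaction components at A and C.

Resultant of the distributed load: 563.5 × 5.2 = 2930.2 N at 4.3 m from A.
Moments about A: C_y·8.7 − 3400·sin62°·7.4 − 2000·8.2 − (563.5·5.2)·4.3 − 2650·3.6 = 0 → C_y = 60754.8/8.7 = 6983.31 ≈ 6983 N.
ΣF_y = 0: A_y + 6983.31 − 3400·sin62° − 2000 − 563.5·5.2 − 2650 = 0 → A_y = 3599 N.
ΣF_x = 0: A_x + 3400·cos62° = 0 → A_x = -1596 N.

A_x = -1596 N, A_y = 3599 N, C_y = 6983 N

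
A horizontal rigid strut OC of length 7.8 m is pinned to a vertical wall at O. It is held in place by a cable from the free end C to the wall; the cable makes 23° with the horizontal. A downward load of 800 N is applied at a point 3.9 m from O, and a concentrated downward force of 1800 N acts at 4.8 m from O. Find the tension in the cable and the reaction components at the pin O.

ΣM about O: T·sin23°·7.8 − 800·3.9 − 1800·4.8 = 0 → T = 11760/(7.8·0.390731) = 3858.65 ≈ 3859 N.
ΣF_x = 0: O_x − T·cos23° = 0 → O_x = 3858.65 × 0.920505 = 3552 N.
ΣF_y = 0: O_y + T·sin23° − 800 − 1800 = 0 → O_y = 2600 − 3858.65 × 0.390731 = 1092 N.

T = 3859 N, O_x = 3552 N, O_y = 1092 N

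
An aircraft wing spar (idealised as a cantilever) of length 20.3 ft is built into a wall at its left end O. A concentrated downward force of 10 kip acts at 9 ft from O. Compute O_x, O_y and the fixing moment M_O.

O_x = 0, O_y = 10.00 kip, M_O = 90.00 kip·ft

ΣF_x = 0: O_x = 0.
ΣF_y = 0: O_y − 10 = 0 → O_y = 10.00 kip.
ΣM about O: M_O − 10·9 = 0 → M_O = 90.00 kip·ft.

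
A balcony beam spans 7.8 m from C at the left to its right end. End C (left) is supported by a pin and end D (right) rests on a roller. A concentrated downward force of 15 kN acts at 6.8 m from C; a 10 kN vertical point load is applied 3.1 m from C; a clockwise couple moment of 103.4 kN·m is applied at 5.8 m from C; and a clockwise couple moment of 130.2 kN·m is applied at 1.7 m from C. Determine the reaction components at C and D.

C_x = 0, C_y = -22.00 kN, D_y = 47.00 kN

ΣM about C: D_y·7.8 − 15·6.8 − 10·3.1 − 103.4 − 130.2 = 0 → D_y = 366.6/7.8 = 47.00 kN.
ΣF_y = 0: C_y + 47 − 15 − 10 = 0 → C_y = -22.00 kN.
ΣF_x = 0: no horizontal applied forces, so C_x = 0.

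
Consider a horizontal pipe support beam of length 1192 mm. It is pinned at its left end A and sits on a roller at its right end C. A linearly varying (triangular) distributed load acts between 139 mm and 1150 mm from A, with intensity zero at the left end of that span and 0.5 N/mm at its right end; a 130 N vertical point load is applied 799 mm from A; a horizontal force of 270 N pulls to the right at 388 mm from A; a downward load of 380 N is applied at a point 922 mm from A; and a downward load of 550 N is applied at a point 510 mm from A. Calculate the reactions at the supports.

Resultant of the triangular load: ½ × 0.5 × 1011 = 252.75 N, acting at 813 mm from A (one-third of the span from the peak).
Moments about A: C_y·1192 − (½·0.5·1011)·813 − 130·799 − 380·922 − 550·510 = 0 → C_y = 940215.75/1192 = 788.772 ≈ 788.8 N.
ΣF_y = 0: A_y + 788.772 − ½·0.5·1011 − 130 − 380 − 550 = 0 → A_y = 524.0 N.
ΣF_x = 0: A_x + 270 = 0 → A_x = -270.0 N.

A_x = -270.0 N, A_y = 524.0 N, C_y = 788.8 N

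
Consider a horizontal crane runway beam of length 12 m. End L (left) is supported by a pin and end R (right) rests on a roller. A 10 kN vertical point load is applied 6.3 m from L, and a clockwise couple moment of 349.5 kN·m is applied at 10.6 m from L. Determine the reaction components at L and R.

L_x = 0, L_y = -24.38 kN, R_y = 34.38 kN

Moments about L: R_y·12 − 10·6.3 − 349.5 = 0 → R_y = 412.5/12 = 34.375 ≈ 34.38 kN.
ΣF_y = 0: L_y + 34.375 − 10 = 0 → L_y = -24.38 kN.
ΣF_x = 0: no horizontal applied forces, so L_x = 0.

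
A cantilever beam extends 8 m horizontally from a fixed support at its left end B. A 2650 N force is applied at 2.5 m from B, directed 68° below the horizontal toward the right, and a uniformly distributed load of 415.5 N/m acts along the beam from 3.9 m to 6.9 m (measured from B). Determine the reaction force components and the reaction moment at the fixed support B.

B_x = -992.7 N, B_y = 3704 N, M_B = 12870 N·m

Resultant of the distributed load: 415.5 × 3 = 1246.5 N at 5.4 m from B.
ΣF_x = 0: B_x + 2650·cos68° = 0 → B_x = -992.7 N.
ΣF_y = 0: B_y − 2650·sin68° − 415.5·3 = 0 → B_y = 3704 N.
ΣM about B: M_B − 2650·sin68°·2.5 − (415.5·3)·5.4 = 0 → M_B = 12870 N·m.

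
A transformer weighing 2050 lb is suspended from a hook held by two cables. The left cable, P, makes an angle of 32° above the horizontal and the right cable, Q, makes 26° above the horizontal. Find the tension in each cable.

T_P = 2173 lb, T_Q = 2050 lb

ΣF_x = 0: −T_P·cos32° + T_Q·cos26° = 0 → T_Q = 0.94354·T_P.
ΣF_y = 0: T_P·sin32° + T_Q·sin26° = 2050.
Substitute: T_P·(0.529919 + 0.94354·0.438371) = 2050 → T_P = 2172.67 ≈ 2173 lb.
Then T_Q = 0.94354 × 2172.67 = 2050 lb.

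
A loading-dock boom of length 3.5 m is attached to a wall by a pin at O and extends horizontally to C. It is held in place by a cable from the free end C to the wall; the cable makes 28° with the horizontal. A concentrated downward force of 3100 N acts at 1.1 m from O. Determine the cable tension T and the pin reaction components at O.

T = 2075 N, O_x = 1832 N, O_y = 2126 N

ΣM about O: T·sin28°·3.5 − 3100·1.1 = 0 → T = 3410/(3.5·0.469472) = 2075.28 ≈ 2075 N.
ΣF_x = 0: O_x − T·cos28° = 0 → O_x = 2075.28 × 0.882948 = 1832 N.
ΣF_y = 0: O_y + T·sin28° − 3100 = 0 → O_y = 3100 − 2075.28 × 0.469472 = 2126 N.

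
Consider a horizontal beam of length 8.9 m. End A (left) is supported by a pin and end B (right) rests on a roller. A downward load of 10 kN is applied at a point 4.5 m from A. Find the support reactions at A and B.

Taking moments about A: B_y·8.9 − 10·4.5 = 0 → B_y = 45/8.9 = 5.05618 ≈ 5.056 kN.
ΣF_y = 0: A_y + 5.05618 − 10 = 0 → A_y = 4.944 kN.
ΣF_x = 0: no horizontal applied forces, so A_x = 0.

A_x = 0, A_y = 4.944 kN, B_y = 5.056 kN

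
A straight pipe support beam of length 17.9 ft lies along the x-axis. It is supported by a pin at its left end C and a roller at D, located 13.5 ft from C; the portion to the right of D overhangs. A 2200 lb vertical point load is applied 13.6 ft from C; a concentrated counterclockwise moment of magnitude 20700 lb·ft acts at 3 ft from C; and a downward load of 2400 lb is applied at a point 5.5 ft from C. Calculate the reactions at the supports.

Moments about C: D_y·13.5 − 2200·13.6 + 20700 − 2400·5.5 = 0 → D_y = 22420/13.5 = 1660.74 ≈ 1661 lb.
ΣF_y = 0: C_y + 1660.74 − 2200 − 2400 = 0 → C_y = 2939 lb.
ΣF_x = 0: no horizontal applied forces, so C_x = 0.

C_x = 0, C_y = 2939 lb, D_y = 1661 lb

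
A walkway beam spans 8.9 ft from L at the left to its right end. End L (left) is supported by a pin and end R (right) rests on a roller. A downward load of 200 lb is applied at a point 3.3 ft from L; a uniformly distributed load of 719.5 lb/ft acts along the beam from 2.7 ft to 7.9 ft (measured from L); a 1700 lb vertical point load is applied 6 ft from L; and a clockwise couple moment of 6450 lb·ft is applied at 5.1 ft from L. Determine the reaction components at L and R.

Resultant of the distributed load: 719.5 × 5.2 = 3741.4 lb at 5.3 ft from L.
ΣM about L: R_y·8.9 − 200·3.3 − (719.5·5.2)·5.3 − 1700·6 − 6450 = 0 → R_y = 37139.42/8.9 = 4172.97 ≈ 4173 lb.
ΣF_y = 0: L_y + 4172.97 − 200 − 719.5·5.2 − 1700 = 0 → L_y = 1468 lb.
ΣF_x = 0: no horizontal applied forces, so L_x = 0.

L_x = 0, L_y = 1468 lb, R_y = 4173 lb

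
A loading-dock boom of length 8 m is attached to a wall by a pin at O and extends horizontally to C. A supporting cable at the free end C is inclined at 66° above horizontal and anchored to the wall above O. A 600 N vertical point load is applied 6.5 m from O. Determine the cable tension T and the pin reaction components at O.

T = 533.6 N, O_x = 217.0 N, O_y = 112.5 N

ΣM about O: T·sin66°·8 − 600·6.5 = 0 → T = 3900/(8·0.913545) = 533.635 ≈ 533.6 N.
ΣF_x = 0: O_x − T·cos66° = 0 → O_x = 533.635 × 0.406737 = 217.0 N.
ΣF_y = 0: O_y + T·sin66° − 600 = 0 → O_y = 600 − 533.635 × 0.913545 = 112.5 N.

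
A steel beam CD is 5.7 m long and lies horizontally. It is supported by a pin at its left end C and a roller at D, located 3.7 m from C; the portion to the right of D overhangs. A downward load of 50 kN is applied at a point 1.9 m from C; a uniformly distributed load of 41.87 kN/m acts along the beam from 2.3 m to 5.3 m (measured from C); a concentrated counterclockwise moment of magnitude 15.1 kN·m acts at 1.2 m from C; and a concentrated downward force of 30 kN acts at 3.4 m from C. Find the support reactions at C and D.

C_x = 0, C_y = 27.44 kN, D_y = 178.2 kN

Resultant of the distributed load: 41.87 × 3 = 125.61 kN at 3.8 m from C.
ΣM about C: D_y·3.7 − 50·1.9 − (41.87·3)·3.8 + 15.1 − 30·3.4 = 0 → D_y = 659.218/3.7 = 178.167 ≈ 178.2 kN.
ΣF_y = 0: C_y + 178.167 − 50 − 41.87·3 − 30 = 0 → C_y = 27.44 kN.
ΣF_x = 0: no horizontal applied forces, so C_x = 0.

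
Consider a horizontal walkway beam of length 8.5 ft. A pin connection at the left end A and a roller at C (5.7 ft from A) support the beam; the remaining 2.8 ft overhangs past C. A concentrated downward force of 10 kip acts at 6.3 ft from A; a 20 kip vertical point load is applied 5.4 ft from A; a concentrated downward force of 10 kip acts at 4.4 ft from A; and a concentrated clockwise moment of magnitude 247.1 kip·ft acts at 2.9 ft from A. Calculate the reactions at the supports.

Taking moments about A: C_y·5.7 − 10·6.3 − 20·5.4 − 10·4.4 − 247.1 = 0 → C_y = 462.1/5.7 = 81.0702 ≈ 81.07 kip.
ΣF_y = 0: A_y + 81.0702 − 10 − 20 − 10 = 0 → A_y = -41.07 kip.
ΣF_x = 0: no horizontal applied forces, so A_x = 0.

A_x = 0, A_y = -41.07 kip, C_y = 81.07 kip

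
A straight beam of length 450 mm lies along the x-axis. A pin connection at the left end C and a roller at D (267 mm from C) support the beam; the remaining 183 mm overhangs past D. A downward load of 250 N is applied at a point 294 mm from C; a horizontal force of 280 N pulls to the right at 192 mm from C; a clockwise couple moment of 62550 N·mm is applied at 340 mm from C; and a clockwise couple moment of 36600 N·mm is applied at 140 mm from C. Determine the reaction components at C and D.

Moments about C: D_y·267 − 250·294 − 62550 − 36600 = 0 → D_y = 172650/267 = 646.629 ≈ 646.6 N.
ΣF_y = 0: C_y + 646.629 − 250 = 0 → C_y = -396.6 N.
ΣF_x = 0: C_x + 280 = 0 → C_x = -280.0 N.

C_x = -280.0 N, C_y = -396.6 N, D_y = 646.6 N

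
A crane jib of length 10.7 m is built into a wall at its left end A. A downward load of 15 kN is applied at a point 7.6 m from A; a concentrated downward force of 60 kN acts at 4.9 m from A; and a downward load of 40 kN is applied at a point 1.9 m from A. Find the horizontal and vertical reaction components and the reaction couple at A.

ΣF_x = 0: A_x = 0.
ΣF_y = 0: A_y − 15 − 60 − 40 = 0 → A_y = 115.0 kN.
ΣM about A: M_A − 15·7.6 − 60·4.9 − 40·1.9 = 0 → M_A = 484.0 kN·m.

A_x = 0, A_y = 115.0 kN, M_A = 484.0 kN·m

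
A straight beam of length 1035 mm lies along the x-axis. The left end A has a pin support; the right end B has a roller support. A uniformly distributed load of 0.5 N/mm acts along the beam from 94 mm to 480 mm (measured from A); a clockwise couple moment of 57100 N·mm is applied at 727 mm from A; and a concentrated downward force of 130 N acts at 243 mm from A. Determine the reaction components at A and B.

Resultant of the distributed load: 0.5 × 386 = 193 N at 287 mm from A.
Moments about A: B_y·1035 − (0.5·386)·287 − 57100 − 130·243 = 0 → B_y = 144081/1035 = 139.209 ≈ 139.2 N.
ΣF_y = 0: A_y + 139.209 − 0.5·386 − 130 = 0 → A_y = 183.8 N.
ΣF_x = 0: no horizontal applied forces, so A_x = 0.

A_x = 0, A_y = 183.8 N, B_y = 139.2 N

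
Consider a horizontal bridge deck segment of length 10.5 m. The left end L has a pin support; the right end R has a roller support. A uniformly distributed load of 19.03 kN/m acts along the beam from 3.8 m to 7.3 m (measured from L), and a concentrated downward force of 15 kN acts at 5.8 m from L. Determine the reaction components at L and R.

L_x = 0, L_y = 38.11 kN, R_y = 43.49 kN

Resultant of the distributed load: 19.03 × 3.5 = 66.605 kN at 5.55 m from L.
Moments about L: R_y·10.5 − (19.03·3.5)·5.55 − 15·5.8 = 0 → R_y = 456.65775/10.5 = 43.4912 ≈ 43.49 kN.
ΣF_y = 0: L_y + 43.4912 − 19.03·3.5 − 15 = 0 → L_y = 38.11 kN.
ΣF_x = 0: no horizontal applied forces, so L_x = 0.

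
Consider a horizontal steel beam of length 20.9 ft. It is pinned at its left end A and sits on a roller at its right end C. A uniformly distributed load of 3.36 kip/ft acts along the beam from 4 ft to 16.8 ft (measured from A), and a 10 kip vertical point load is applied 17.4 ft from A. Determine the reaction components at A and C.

Resultant of the distributed load: 3.36 × 12.8 = 43.008 kip at 10.4 ft from A.
Moments about A: C_y·20.9 − (3.36·12.8)·10.4 − 10·17.4 = 0 → C_y = 621.2832/20.9 = 29.7265 ≈ 29.73 kip.
ΣF_y = 0: A_y + 29.7265 − 3.36·12.8 − 10 = 0 → A_y = 23.28 kip.
ΣF_x = 0: no horizontal applied forces, so A_x = 0.

A_x = 0, A_y = 23.28 kip, C_y = 29.73 kip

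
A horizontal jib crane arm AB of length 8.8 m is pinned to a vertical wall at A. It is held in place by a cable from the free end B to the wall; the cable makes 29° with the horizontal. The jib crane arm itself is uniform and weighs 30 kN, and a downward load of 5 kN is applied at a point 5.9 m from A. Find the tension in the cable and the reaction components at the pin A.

ΣM about A: T·sin29°·8.8 − 30·4.4 − 5·5.9 = 0 → T = 161.5/(8.8·0.48481) = 37.8546 ≈ 37.85 kN.
ΣF_x = 0: A_x − T·cos29° = 0 → A_x = 37.8546 × 0.87462 = 33.11 kN.
ΣF_y = 0: A_y + T·sin29° − 30 − 5 = 0 → A_y = 35 − 37.8546 × 0.48481 = 16.65 kN.

T = 37.85 kN, A_x = 33.11 kN, A_y = 16.65 kN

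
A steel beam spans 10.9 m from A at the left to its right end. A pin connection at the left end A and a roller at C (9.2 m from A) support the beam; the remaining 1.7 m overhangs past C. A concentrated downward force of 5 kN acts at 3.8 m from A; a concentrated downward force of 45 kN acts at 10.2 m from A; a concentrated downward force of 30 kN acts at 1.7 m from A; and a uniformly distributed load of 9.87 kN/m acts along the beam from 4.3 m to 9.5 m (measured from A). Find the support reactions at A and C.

Resultant of the distributed load: 9.87 × 5.2 = 51.324 kN at 6.9 m from A.
Moments about A: C_y·9.2 − 5·3.8 − 45·10.2 − 30·1.7 − (9.87·5.2)·6.9 = 0 → C_y = 883.1356/9.2 = 95.993 ≈ 95.99 kN.
ΣF_y = 0: A_y + 95.993 − 5 − 45 − 30 − 9.87·5.2 = 0 → A_y = 35.33 kN.
ΣF_x = 0: no horizontal applied forces, so A_x = 0.

A_x = 0, A_y = 35.33 kN, C_y = 95.99 kN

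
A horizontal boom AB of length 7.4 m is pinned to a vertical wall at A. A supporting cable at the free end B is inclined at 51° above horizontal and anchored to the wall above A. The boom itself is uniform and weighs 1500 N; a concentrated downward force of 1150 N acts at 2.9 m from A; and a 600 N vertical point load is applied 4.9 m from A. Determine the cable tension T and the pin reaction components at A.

T = 2056 N, A_x = 1294 N, A_y = 1652 N

ΣM about A: T·sin51°·7.4 − 1500·3.7 − 1150·2.9 − 600·4.9 = 0 → T = 11825/(7.4·0.777146) = 2056.21 ≈ 2056 N.
ΣF_x = 0: A_x − T·cos51° = 0 → A_x = 2056.21 × 0.62932 = 1294 N.
ΣF_y = 0: A_y + T·sin51° − 1500 − 1150 − 600 = 0 → A_y = 3250 − 2056.21 × 0.777146 = 1652 N.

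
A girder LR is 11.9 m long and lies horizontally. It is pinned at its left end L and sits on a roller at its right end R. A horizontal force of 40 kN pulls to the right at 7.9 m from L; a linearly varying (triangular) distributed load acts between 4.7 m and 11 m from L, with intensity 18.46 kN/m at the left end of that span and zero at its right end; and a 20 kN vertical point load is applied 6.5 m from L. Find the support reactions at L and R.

Resultant of the triangular load: ½ × 18.46 × 6.3 = 58.149 kN, acting at 6.8 m from L (one-third of the span from the peak).
ΣM about L: R_y·11.9 − (½·18.46·6.3)·6.8 − 20·6.5 = 0 → R_y = 525.4132/11.9 = 44.1524 ≈ 44.15 kN.
ΣF_y = 0: L_y + 44.1524 − ½·18.46·6.3 − 20 = 0 → L_y = 34.00 kN.
ΣF_x = 0: L_x + 40 = 0 → L_x = -40.00 kN.

L_x = -40.00 kN, L_y = 34.00 kN, R_y = 44.15 kN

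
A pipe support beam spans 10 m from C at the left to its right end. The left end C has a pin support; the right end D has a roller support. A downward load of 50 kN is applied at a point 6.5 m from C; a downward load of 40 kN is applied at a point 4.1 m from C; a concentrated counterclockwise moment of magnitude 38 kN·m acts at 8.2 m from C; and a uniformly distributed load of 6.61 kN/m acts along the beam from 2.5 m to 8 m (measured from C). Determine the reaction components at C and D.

C_x = 0, C_y = 62.17 kN, D_y = 64.19 kN

Resultant of the distributed load: 6.61 × 5.5 = 36.355 kN at 5.25 m from C.
ΣM about C: D_y·10 − 50·6.5 − 40·4.1 + 38 − (6.61·5.5)·5.25 = 0 → D_y = 641.86375/10 = 64.1864 ≈ 64.19 kN.
ΣF_y = 0: C_y + 64.1864 − 50 − 40 − 6.61·5.5 = 0 → C_y = 62.17 kN.
ΣF_x = 0: no horizontal applied forces, so C_x = 0.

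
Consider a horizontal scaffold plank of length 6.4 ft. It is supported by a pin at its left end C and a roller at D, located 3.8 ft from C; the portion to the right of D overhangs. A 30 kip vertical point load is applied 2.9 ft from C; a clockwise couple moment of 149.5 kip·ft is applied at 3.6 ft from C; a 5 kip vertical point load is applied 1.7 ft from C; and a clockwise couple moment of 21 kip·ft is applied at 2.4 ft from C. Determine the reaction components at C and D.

C_x = 0, C_y = -35.00 kip, D_y = 70.00 kip

ΣM about C: D_y·3.8 − 30·2.9 − 149.5 − 5·1.7 − 21 = 0 → D_y = 266/3.8 = 70.00 kip.
ΣF_y = 0: C_y + 70 − 30 − 5 = 0 → C_y = -35.00 kip.
ΣF_x = 0: no horizontal applied forces, so C_x = 0.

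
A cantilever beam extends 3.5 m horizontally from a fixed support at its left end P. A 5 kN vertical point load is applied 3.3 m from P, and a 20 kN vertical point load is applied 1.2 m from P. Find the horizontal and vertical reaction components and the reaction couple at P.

P_x = 0, P_y = 25.00 kN, M_P = 40.50 kN·m

ΣF_x = 0: P_x = 0.
ΣF_y = 0: P_y − 5 − 20 = 0 → P_y = 25.00 kN.
ΣM about P: M_P − 5·3.3 − 20·1.2 = 0 → M_P = 40.50 kN·m.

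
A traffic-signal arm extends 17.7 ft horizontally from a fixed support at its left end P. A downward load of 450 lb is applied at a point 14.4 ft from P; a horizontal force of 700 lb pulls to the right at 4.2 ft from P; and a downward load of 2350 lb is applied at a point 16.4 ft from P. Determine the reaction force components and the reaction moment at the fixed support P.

ΣF_x = 0: P_x + 700 = 0 → P_x = -700.0 lb.
ΣF_y = 0: P_y − 450 − 2350 = 0 → P_y = 2800 lb.
ΣM about P: M_P − 450·14.4 − 2350·16.4 = 0 → M_P = 45020 lb·ft.

P_x = -700.0 lb, P_y = 2800 lb, M_P = 45020 lb·ft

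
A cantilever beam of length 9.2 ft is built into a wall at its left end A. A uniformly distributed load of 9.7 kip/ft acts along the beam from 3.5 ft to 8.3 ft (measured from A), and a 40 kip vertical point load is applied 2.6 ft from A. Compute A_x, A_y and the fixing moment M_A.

A_x = 0, A_y = 86.56 kip, M_A = 378.7 kip·ft

Resultant of the distributed load: 9.7 × 4.8 = 46.56 kip at 5.9 ft from A.
ΣF_x = 0: A_x = 0.
ΣF_y = 0: A_y − 9.7·4.8 − 40 = 0 → A_y = 86.56 kip.
ΣM about A: M_A − (9.7·4.8)·5.9 − 40·2.6 = 0 → M_A = 378.7 kip·ft.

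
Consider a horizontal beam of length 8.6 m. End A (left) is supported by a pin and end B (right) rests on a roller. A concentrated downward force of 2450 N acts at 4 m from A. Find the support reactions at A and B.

Taking moments about A: B_y·8.6 − 2450·4 = 0 → B_y = 9800/8.6 = 1139.53 ≈ 1140 N.
ΣF_y = 0: A_y + 1139.53 − 2450 = 0 → A_y = 1310 N.
ΣF_x = 0: no horizontal applied forces, so A_x = 0.

A_x = 0, A_y = 1310 N, B_y = 1140 N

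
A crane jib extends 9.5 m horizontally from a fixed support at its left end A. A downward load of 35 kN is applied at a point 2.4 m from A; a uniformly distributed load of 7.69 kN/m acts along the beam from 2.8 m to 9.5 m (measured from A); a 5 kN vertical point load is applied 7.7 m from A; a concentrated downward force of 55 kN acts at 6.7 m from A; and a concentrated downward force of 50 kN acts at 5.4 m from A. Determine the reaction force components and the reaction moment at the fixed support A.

A_x = 0, A_y = 196.5 kN, M_A = 1078 kN·m

Resultant of the distributed load: 7.69 × 6.7 = 51.523 kN at 6.15 m from A.
ΣF_x = 0: A_x = 0.
ΣF_y = 0: A_y − 35 − 7.69·6.7 − 5 − 55 − 50 = 0 → A_y = 196.5 kN.
ΣM about A: M_A − 35·2.4 − (7.69·6.7)·6.15 − 5·7.7 − 55·6.7 − 50·5.4 = 0 → M_A = 1078 kN·m.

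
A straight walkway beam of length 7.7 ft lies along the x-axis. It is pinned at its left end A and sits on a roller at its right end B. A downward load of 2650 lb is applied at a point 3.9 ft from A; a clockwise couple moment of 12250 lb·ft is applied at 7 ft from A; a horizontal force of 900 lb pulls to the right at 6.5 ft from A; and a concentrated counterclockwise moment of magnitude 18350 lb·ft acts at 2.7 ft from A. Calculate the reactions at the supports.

Taking moments about A: B_y·7.7 − 2650·3.9 − 12250 + 18350 = 0 → B_y = 4235/7.7 = 550.0 lb.
ΣF_y = 0: A_y + 550 − 2650 = 0 → A_y = 2100 lb.
ΣF_x = 0: A_x + 900 = 0 → A_x = -900.0 lb.

A_x = -900.0 lb, A_y = 2100 lb, B_y = 550.0 lb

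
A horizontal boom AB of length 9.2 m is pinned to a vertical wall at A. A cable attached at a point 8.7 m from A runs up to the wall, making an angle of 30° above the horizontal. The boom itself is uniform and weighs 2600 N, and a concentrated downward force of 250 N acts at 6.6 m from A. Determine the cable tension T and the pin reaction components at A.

ΣM about A: T·sin30°·8.7 − 2600·4.6 − 250·6.6 = 0 → T = 13610/(8.7·0.5) = 3128.74 ≈ 3129 N.
ΣF_x = 0: A_x − T·cos30° = 0 → A_x = 3128.74 × 0.866025 = 2710 N.
ΣF_y = 0: A_y + T·sin30° − 2600 − 250 = 0 → A_y = 2850 − 3128.74 × 0.5 = 1286 N.

T = 3129 N, A_x = 2710 N, A_y = 1286 N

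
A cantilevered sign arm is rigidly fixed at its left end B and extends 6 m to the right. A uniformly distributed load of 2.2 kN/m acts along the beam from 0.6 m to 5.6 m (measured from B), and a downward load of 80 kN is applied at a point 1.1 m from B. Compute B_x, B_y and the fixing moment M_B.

B_x = 0, B_y = 91.00 kN, M_B = 122.1 kN·m

Resultant of the distributed load: 2.2 × 5 = 11 kN at 3.1 m from B.
ΣF_x = 0: B_x = 0.
ΣF_y = 0: B_y − 2.2·5 − 80 = 0 → B_y = 91.00 kN.
ΣM about B: M_B − (2.2·5)·3.1 − 80·1.1 = 0 → M_B = 122.1 kN·m.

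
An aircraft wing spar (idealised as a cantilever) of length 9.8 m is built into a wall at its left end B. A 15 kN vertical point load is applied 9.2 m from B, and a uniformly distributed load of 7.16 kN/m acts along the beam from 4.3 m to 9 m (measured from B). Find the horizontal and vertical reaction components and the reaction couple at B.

B_x = 0, B_y = 48.65 kN, M_B = 361.8 kN·m

Resultant of the distributed load: 7.16 × 4.7 = 33.652 kN at 6.65 m from B.
ΣF_x = 0: B_x = 0.
ΣF_y = 0: B_y − 15 − 7.16·4.7 = 0 → B_y = 48.65 kN.
ΣM about B: M_B − 15·9.2 − (7.16·4.7)·6.65 = 0 → M_B = 361.8 kN·m.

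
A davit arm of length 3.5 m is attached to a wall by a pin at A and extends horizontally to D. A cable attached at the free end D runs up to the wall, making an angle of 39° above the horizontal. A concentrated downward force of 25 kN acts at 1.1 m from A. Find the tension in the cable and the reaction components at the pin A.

T = 12.49 kN, A_x = 9.703 kN, A_y = 17.14 kN

ΣM about A: T·sin39°·3.5 − 25·1.1 = 0 → T = 27.5/(3.5·0.62932) = 12.4851 ≈ 12.49 kN.
ΣF_x = 0: A_x − T·cos39° = 0 → A_x = 12.4851 × 0.777146 = 9.703 kN.
ΣF_y = 0: A_y + T·sin39° − 25 = 0 → A_y = 25 − 12.4851 × 0.62932 = 17.14 kN.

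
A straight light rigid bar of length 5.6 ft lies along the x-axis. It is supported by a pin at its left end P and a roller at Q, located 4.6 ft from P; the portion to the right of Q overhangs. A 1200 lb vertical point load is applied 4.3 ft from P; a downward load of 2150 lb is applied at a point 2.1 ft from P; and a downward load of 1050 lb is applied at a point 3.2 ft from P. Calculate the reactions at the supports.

P_x = 0, P_y = 1566 lb, Q_y = 2834 lb

Taking moments about P: Q_y·4.6 − 1200·4.3 − 2150·2.1 − 1050·3.2 = 0 → Q_y = 13035/4.6 = 2833.7 ≈ 2834 lb.
ΣF_y = 0: P_y + 2833.7 − 1200 − 2150 − 1050 = 0 → P_y = 1566 lb.
ΣF_x = 0: no horizontal applied forces, so P_x = 0.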